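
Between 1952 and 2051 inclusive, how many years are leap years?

25

Years divisible by 4: 1952, 1956, …, 2048 — 25 in all.
2000 is divisible by 400, so still leap.
No century exceptions apply. Count: 25.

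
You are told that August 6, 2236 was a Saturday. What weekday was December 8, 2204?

Saturday

Count forward from the earlier date (December 8, 2204) to the later (August 6, 2236):
Day-of-year of December 8, 2204: 343.
Day-of-year of August 6, 2236: 219.
2204 has 366 days, so 366 − 343 = 23 days remain in 2204.
Full years 2205–2235: 24 common + 7 leap = 24×365 + 7×366 = 11322 days.
Total: 23 + 11322 + 219 = 11564 days.
11564 is a multiple of 7, so December 8, 2204 falls on the same weekday: Saturday.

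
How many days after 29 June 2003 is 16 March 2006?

991

June 29, 2003 → June 29, 2004: 366 days (2004 is a leap year).
June 29, 2004 → June 29, 2005: 365 days.
June 2005: 30 − 29 = 1 day remains.
Then July (31), August (31), September (30), October (31), November (30), December (31), January (31), February 2006 (28): 31 + 31 + 30 + 31 + 30 + 31 + 31 + 28 = 243 days.
March 1–16, 2006: 16 days.
Residual: 260 days.
Total: 991 days.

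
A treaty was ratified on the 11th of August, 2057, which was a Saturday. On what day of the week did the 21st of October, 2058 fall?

August 2057: 31 − 11 = 20 days remain.
Then 13 full months totalling 395 days.
October 1–21, 2058: 21 days.
Total: 20 + 395 + 21 = 436 days.
436 mod 7 = 2, so 2 days after Saturday is Monday.

Monday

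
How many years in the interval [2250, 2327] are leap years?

18

Years divisible by 4: 2252, 2256, …, 2324 — 19 in all.
Of these, 2300 is divisible by 100 but not 400, so not leap.
Leap years: 19 − 1 = 18.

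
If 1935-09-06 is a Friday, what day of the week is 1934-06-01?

Count forward from the earlier date (June 1, 1934) to the later (September 6, 1935):
June 1934: 30 − 1 = 29 days remain.
Then 14 full months totalling 427 days.
September 1–6, 1935: 6 days.
Total: 29 + 427 + 6 = 462 days.
462 is a multiple of 7, so 1934-06-01 falls on the same weekday: Friday.

Friday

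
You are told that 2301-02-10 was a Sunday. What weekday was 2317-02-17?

Saturday

From February 10, 2301 to February 10, 2317: 16 years, of which 4 contain a Feb 29 — 12×365 + 4×366 = 5844 days.
Within February 2317: 17 − 10 = 7 days.
Total: 5851 days.
5851 mod 7 = 6, so 6 days after Sunday is Saturday.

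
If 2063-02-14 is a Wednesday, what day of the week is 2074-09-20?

From February 14, 2063 to February 14, 2074: 11 years, of which 3 contain a Feb 29 — 8×365 + 3×366 = 4018 days.
February 2074: 28 − 14 = 14 days remain (2074 is not a leap year, so February has 28 days).
Then March (31), April (30), May (31), June (30), July (31), August (31): 31 + 30 + 31 + 30 + 31 + 31 = 184 days.
September 1–20, 2074: 20 days.
Residual: 218 days.
Total: 4236 days.
4236 mod 7 = 1, so 1 day after Wednesday is Thursday.

Thursday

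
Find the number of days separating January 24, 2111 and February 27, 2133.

8070

Day-of-year of January 24, 2111: 24.
Day-of-year of February 27, 2133: 58.
2111 has 365 days, so 365 − 24 = 341 days remain in 2111.
Full years 2112–2132: 15 common + 6 leap = 15×365 + 6×366 = 7671 days.
Total: 341 + 7671 + 58 = 8070 days.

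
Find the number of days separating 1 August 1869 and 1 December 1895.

Day-of-year of August 1, 1869: 213.
Day-of-year of December 1, 1895: 335.
1869 has 365 days, so 365 − 213 = 152 days remain in 1869.
Full years 1870–1894: 19 common + 6 leap = 19×365 + 6×366 = 9131 days.
Total: 152 + 9131 + 335 = 9618 days.

9618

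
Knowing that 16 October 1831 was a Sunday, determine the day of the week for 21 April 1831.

Thursday

Count forward from the earlier date (April 21, 1831) to the later (October 16, 1831):
April 1831: 30 − 21 = 9 days remain.
Then May (31), June (30), July (31), August (31), September (30): 31 + 30 + 31 + 31 + 30 = 153 days.
October 1–16, 1831: 16 days.
Total: 9 + 153 + 16 = 178 days.
178 mod 7 = 3, so 3 days before Sunday is Thursday.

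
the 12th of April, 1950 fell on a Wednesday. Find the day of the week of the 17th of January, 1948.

Saturday

Count forward from the earlier date (January 17, 1948) to the later (April 12, 1950):
January 1948: 31 − 17 = 14 days remain.
Then 26 full months totalling 790 days.
April 1–12, 1950: 12 days.
Total: 14 + 790 + 12 = 816 days.
816 mod 7 = 4, so 4 days before Wednesday is Saturday.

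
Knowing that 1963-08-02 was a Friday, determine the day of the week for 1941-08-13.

Count forward from the earlier date (August 13, 1941) to the later (August 2, 1963):
From August 13, 1941 to August 13, 1962: 21 years, of which 5 contain a Feb 29 — 16×365 + 5×366 = 7670 days.
August 1962: 31 − 13 = 18 days remain.
Then 11 full months totalling 334 days.
August 1–2, 1963: 2 days.
Residual: 354 days.
Total: 8024 days.
8024 mod 7 = 2, so 2 days before Friday is Wednesday.

Wednesday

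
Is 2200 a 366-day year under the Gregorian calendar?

No

2200 is not a leap year (divisible by 100 but not 400).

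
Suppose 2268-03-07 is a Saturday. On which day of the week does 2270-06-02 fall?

March 2268: 31 − 7 = 24 days remain.
Then 26 full months totalling 791 days.
June 1–2, 2270: 2 days.
Total: 24 + 791 + 2 = 817 days.
817 mod 7 = 5, so 5 days after Saturday is Thursday.

Thursday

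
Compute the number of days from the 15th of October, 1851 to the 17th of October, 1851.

Within October 1851: 17 − 15 = 2 days.

2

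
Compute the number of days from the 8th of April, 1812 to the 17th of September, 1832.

From April 8, 1812 to April 8, 1832: 20 years, of which 5 contain a Feb 29 — 15×365 + 5×366 = 7305 days.
April 1832: 30 − 8 = 22 days remain.
Then May (31), June (30), July (31), August (31): 31 + 30 + 31 + 31 = 123 days.
September 1–17, 1832: 17 days.
Residual: 162 days.
Total: 7467 days.

7467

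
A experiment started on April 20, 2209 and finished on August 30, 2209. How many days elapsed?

April 2209: 30 − 20 = 10 days remain.
Then May (31), June (30), July (31): 31 + 30 + 31 = 92 days.
August 1–30, 2209: 30 days.
Total: 10 + 92 + 30 = 132 days.

132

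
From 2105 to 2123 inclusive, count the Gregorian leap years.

4

Years divisible by 4 in [2105, 2123]: 2108, 2112, 2116, 2120.
No century exceptions apply. Count: 4.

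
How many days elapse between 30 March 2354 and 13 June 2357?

Day-of-year of March 30, 2354: 89.
Day-of-year of June 13, 2357: 164.
2354 has 365 days, so 365 − 89 = 276 days remain in 2354.
Full years: 2355: 365; 2356: 366. Sum = 731.
Total: 276 + 731 + 164 = 1171 days.

1171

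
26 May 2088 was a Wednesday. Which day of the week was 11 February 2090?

Saturday

Day-of-year of May 26, 2088: 147.
Day-of-year of February 11, 2090: 42.
2088 has 366 days, so 366 − 147 = 219 days remain in 2088.
Full years: 2089: 365. Sum = 365.
Total: 219 + 365 + 42 = 626 days.
626 mod 7 = 3, so 3 days after Wednesday is Saturday.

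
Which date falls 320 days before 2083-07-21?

2082-09-04

Count 320 days before July 21, 2083:
September 2082: 30 − 4 = 26 days remain.
Then 9 full months totalling 273 days.
July 1–21, 2083: 21 days.
Total: 26 + 273 + 21 = 320 days.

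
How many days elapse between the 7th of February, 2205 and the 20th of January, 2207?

712

February 7, 2205 → February 7, 2206: 365 days.
February 2206: 28 − 7 = 21 days remain (2206 is not a leap year, so February has 28 days).
Then 10 full months totalling 306 days.
January 1–20, 2207: 20 days.
Residual: 347 days.
Total: 712 days.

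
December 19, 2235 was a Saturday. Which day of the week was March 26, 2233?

Count forward from the earlier date (March 26, 2233) to the later (December 19, 2235):
Day-of-year of March 26, 2233: 85.
Day-of-year of December 19, 2235: 353.
2233 has 365 days, so 365 − 85 = 280 days remain in 2233.
Full years: 2234: 365. Sum = 365.
Total: 280 + 365 + 353 = 998 days.
998 mod 7 = 4, so 4 days before Saturday is Tuesday.

Tuesday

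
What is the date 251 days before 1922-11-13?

1922-03-07

Count 251 days before November 13, 1922:
March 1922: 31 − 7 = 24 days remain.
Then April (30), May (31), June (30), July (31), August (31), September (30), October (31): 30 + 31 + 30 + 31 + 31 + 30 + 31 = 214 days.
November 1–13, 1922: 13 days.
Total: 24 + 214 + 13 = 251 days.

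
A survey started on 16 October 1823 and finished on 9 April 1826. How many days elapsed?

906

October 16, 1823 → October 16, 1824: 366 days (1824 is a leap year).
October 16, 1824 → October 16, 1825: 365 days.
October 1825: 31 − 16 = 15 days remain.
Then November (30), December (31), January (31), February 1826 (28), March (31): 30 + 31 + 31 + 28 + 31 = 151 days.
April 1–9, 1826: 9 days.
Residual: 175 days.
Total: 906 days.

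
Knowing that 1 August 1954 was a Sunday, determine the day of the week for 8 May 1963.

Wednesday

From August 1, 1954 to August 1, 1962: 8 years, of which 2 contain a Feb 29 — 6×365 + 2×366 = 2922 days.
August 1962: 31 − 1 = 30 days remain.
Then September (30), October (31), November (30), December (31), January (31), February 1963 (28), March (31), April (30): 30 + 31 + 30 + 31 + 31 + 28 + 31 + 30 = 242 days.
May 1–8, 1963: 8 days.
Residual: 280 days.
Total: 3202 days.
3202 mod 7 = 3, so 3 days after Sunday is Wednesday.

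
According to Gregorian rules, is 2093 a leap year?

2093 is not a leap year.

No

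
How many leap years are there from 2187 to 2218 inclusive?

7

Years divisible by 4 in [2187, 2218]: 2188, 2192, 2196, 2200, 2204, 2208, 2212, 2216.
Of these, 2200 is divisible by 100 but not 400, so not leap.
Leap years: 8 − 1 = 7.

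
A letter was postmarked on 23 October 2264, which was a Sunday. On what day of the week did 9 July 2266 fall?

Monday

Day-of-year of October 23, 2264: 297.
Day-of-year of July 9, 2266: 190.
2264 has 366 days, so 366 − 297 = 69 days remain in 2264.
Full years: 2265: 365. Sum = 365.
Total: 69 + 365 + 190 = 624 days.
624 mod 7 = 1, so 1 day after Sunday is Monday.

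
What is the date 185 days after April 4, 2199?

October 6, 2199

Count 185 days after April 4, 2199:
April 2199: 30 − 4 = 26 days remain.
Then May (31), June (30), July (31), August (31), September (30): 31 + 30 + 31 + 31 + 30 = 153 days.
October 1–6, 2199: 6 days.
Total: 26 + 153 + 6 = 185 days.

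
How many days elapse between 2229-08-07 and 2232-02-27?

934

August 7, 2229 → August 7, 2230: 365 days.
August 7, 2230 → August 7, 2231: 365 days.
August 2231: 31 − 7 = 24 days remain.
Then September (30), October (31), November (30), December (31), January (31): 30 + 31 + 30 + 31 + 31 = 153 days.
February 1–27, 2232: 27 days (2232 is a leap year).
Residual: 204 days.
Total: 934 days.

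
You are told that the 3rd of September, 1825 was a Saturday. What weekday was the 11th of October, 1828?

September 3, 1825 → September 3, 1826: 365 days.
September 3, 1826 → September 3, 1827: 365 days.
September 3, 1827 → September 3, 1828: 366 days (1828 is a leap year).
September 1828: 30 − 3 = 27 days remain.
October 1–11, 1828: 11 days.
Residual: 38 days.
Total: 1134 days.
1134 is a multiple of 7, so the 11th of October, 1828 falls on the same weekday: Saturday.

Saturday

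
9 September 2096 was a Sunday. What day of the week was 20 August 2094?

Count forward from the earlier date (August 20, 2094) to the later (September 9, 2096):
August 2094: 31 − 20 = 11 days remain.
Then 24 full months totalling 731 days.
September 1–9, 2096: 9 days.
Total: 11 + 731 + 9 = 751 days.
751 mod 7 = 2, so 2 days before Sunday is Friday.

Friday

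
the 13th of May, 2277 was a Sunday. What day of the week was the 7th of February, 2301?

Thursday

Day-of-year of May 13, 2277: 133.
Day-of-year of February 7, 2301: 38.
2277 has 365 days, so 365 − 133 = 232 days remain in 2277.
Full years 2278–2300: 18 common + 5 leap = 18×365 + 5×366 = 8400 days.
Total: 232 + 8400 + 38 = 8670 days.
8670 mod 7 = 4, so 4 days after Sunday is Thursday.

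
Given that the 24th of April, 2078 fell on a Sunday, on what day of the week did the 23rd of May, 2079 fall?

Tuesday

April 2078: 30 − 24 = 6 days remain.
Then 12 full months totalling 365 days.
May 1–23, 2079: 23 days.
Total: 6 + 365 + 23 = 394 days.
394 mod 7 = 2, so 2 days after Sunday is Tuesday.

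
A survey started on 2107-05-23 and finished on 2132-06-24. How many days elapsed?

9164

Day-of-year of May 23, 2107: 143.
Day-of-year of June 24, 2132: 176.
2107 has 365 days, so 365 − 143 = 222 days remain in 2107.
Full years 2108–2131: 18 common + 6 leap = 18×365 + 6×366 = 8766 days.
Total: 222 + 8766 + 176 = 9164 days.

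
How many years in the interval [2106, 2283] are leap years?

Years divisible by 4: 2108, 2112, …, 2280 — 44 in all.
Of these, 2200 is divisible by 100 but not 400, so not leap.
Leap years: 44 − 1 = 43.

43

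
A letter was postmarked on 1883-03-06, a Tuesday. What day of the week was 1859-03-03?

Count forward from the earlier date (March 3, 1859) to the later (March 6, 1883):
Day-of-year of March 3, 1859: 62.
Day-of-year of March 6, 1883: 65.
1859 has 365 days, so 365 − 62 = 303 days remain in 1859.
Full years 1860–1882: 17 common + 6 leap = 17×365 + 6×366 = 8401 days.
Total: 303 + 8401 + 65 = 8769 days.
8769 mod 7 = 5, so 5 days before Tuesday is Thursday.

Thursday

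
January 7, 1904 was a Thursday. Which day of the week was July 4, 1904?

Monday

January 1904: 31 − 7 = 24 days remain.
Then February 1904 (29), March (31), April (30), May (31), June (30): 29 + 31 + 30 + 31 + 30 = 151 days.
July 1–4, 1904: 4 days.
Total: 24 + 151 + 4 = 179 days.
179 mod 7 = 4, so 4 days after Thursday is Monday.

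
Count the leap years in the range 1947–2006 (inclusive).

Years divisible by 4: 1948, 1952, …, 2004 — 15 in all.
2000 is divisible by 400, so still leap.
No century exceptions apply. Count: 15.

15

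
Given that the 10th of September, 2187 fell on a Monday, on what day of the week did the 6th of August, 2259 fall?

Day-of-year of September 10, 2187: 253.
Day-of-year of August 6, 2259: 218.
2187 has 365 days, so 365 − 253 = 112 days remain in 2187.
Full years 2188–2258: 54 common + 17 leap = 54×365 + 17×366 = 25932 days.
Total: 112 + 25932 + 218 = 26262 days.
26262 mod 7 = 5, so 5 days after Monday is Saturday.

Saturday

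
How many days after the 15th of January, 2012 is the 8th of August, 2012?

206

January 2012: 31 − 15 = 16 days remain.
Then February 2012 (29), March (31), April (30), May (31), June (30), July (31): 29 + 31 + 30 + 31 + 30 + 31 = 182 days.
August 1–8, 2012: 8 days.
Total: 16 + 182 + 8 = 206 days.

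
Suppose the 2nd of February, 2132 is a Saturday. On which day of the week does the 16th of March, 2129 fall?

Wednesday

Count forward from the earlier date (March 16, 2129) to the later (February 2, 2132):
Day-of-year of March 16, 2129: 75.
Day-of-year of February 2, 2132: 33.
2129 has 365 days, so 365 − 75 = 290 days remain in 2129.
Full years: 2130: 365; 2131: 365. Sum = 730.
Total: 290 + 730 + 33 = 1053 days.
1053 mod 7 = 3, so 3 days before Saturday is Wednesday.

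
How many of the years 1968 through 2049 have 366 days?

21

Years divisible by 4: 1968, 1972, …, 2048 — 21 in all.
2000 is divisible by 400, so still leap.
No century exceptions apply. Count: 21.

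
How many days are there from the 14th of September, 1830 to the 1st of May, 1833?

Day-of-year of September 14, 1830: 257.
Day-of-year of May 1, 1833: 121.
1830 has 365 days, so 365 − 257 = 108 days remain in 1830.
Full years: 1831: 365; 1832: 366. Sum = 731.
Total: 108 + 731 + 121 = 960 days.

960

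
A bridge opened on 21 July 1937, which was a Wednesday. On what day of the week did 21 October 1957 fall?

Monday

From July 21, 1937 to July 21, 1957: 20 years, of which 5 contain a Feb 29 — 15×365 + 5×366 = 7305 days.
July 1957: 31 − 21 = 10 days remain.
Then August (31), September (30): 31 + 30 = 61 days.
October 1–21, 1957: 21 days.
Residual: 92 days.
Total: 7397 days.
7397 mod 7 = 5, so 5 days after Wednesday is Monday.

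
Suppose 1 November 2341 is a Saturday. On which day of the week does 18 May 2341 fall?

Count forward from the earlier date (May 18, 2341) to the later (November 1, 2341):
May 2341: 31 − 18 = 13 days remain.
Then June (30), July (31), August (31), September (30), October (31): 30 + 31 + 31 + 30 + 31 = 153 days.
November 1, 2341: 1 day.
Total: 13 + 153 + 1 = 167 days.
167 mod 7 = 6, so 6 days before Saturday is Sunday.

Sunday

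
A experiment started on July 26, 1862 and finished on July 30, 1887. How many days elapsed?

Day-of-year of July 26, 1862: 207.
Day-of-year of July 30, 1887: 211.
1862 has 365 days, so 365 − 207 = 158 days remain in 1862.
Full years 1863–1886: 18 common + 6 leap = 18×365 + 6×366 = 8766 days.
Total: 158 + 8766 + 211 = 9135 days.

9135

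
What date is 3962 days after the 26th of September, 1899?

the 2nd of August, 1910

Count 3962 days after September 26, 1899:
Day-of-year of September 26, 1899: 269.
Day-of-year of August 2, 1910: 214.
1899 has 365 days, so 365 − 269 = 96 days remain in 1899.
Full years 1900–1909: 8 common + 2 leap = 8×365 + 2×366 = 3652 days.
Total: 96 + 3652 + 214 = 3962 days.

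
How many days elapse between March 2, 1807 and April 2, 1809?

762

March 2, 1807 → March 2, 1808: 366 days (1808 is a leap year).
March 2, 1808 → March 2, 1809: 365 days.
March 1809: 31 − 2 = 29 days remain.
April 1–2, 1809: 2 days.
Residual: 31 days.
Total: 762 days.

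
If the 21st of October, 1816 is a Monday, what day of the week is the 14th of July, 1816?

Count forward from the earlier date (July 14, 1816) to the later (October 21, 1816):
July 1816: 31 − 14 = 17 days remain.
Then August (31), September (30): 31 + 30 = 61 days.
October 1–21, 1816: 21 days.
Total: 17 + 61 + 21 = 99 days.
99 mod 7 = 1, so 1 day before Monday is Sunday.

Sunday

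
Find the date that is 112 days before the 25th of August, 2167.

the 5th of May, 2167

Count 112 days before August 25, 2167:
May 2167: 31 − 5 = 26 days remain.
Then June (30), July (31): 30 + 31 = 61 days.
August 1–25, 2167: 25 days.
Total: 26 + 61 + 25 = 112 days.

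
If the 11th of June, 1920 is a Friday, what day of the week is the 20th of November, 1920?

June 1920: 30 − 11 = 19 days remain.
Then July (31), August (31), September (30), October (31): 31 + 31 + 30 + 31 = 123 days.
November 1–20, 1920: 20 days.
Total: 19 + 123 + 20 = 162 days.
162 mod 7 = 1, so 1 day after Friday is Saturday.

Saturday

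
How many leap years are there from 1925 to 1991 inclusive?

16

Years divisible by 4: 1928, 1932, …, 1988 — 16 in all.
No century exceptions apply. Count: 16.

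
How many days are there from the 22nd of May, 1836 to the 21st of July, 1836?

60

May 1836: 31 − 22 = 9 days remain.
Then June (30): 30 days.
July 1–21, 1836: 21 days.
Total: 9 + 30 + 21 = 60 days.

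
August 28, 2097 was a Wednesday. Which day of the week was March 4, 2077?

Thursday

Count forward from the earlier date (March 4, 2077) to the later (August 28, 2097):
Day-of-year of March 4, 2077: 63.
Day-of-year of August 28, 2097: 240.
2077 has 365 days, so 365 − 63 = 302 days remain in 2077.
Full years 2078–2096: 14 common + 5 leap = 14×365 + 5×366 = 6940 days.
Total: 302 + 6940 + 240 = 7482 days.
7482 mod 7 = 6, so 6 days before Wednesday is Thursday.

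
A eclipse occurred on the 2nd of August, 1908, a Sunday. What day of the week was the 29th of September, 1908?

August 1908: 31 − 2 = 29 days remain.
September 1–29, 1908: 29 days.
Total: 29 + 29 = 58 days.
58 mod 7 = 2, so 2 days after Sunday is Tuesday.

Tuesday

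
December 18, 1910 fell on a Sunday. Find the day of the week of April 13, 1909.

Count forward from the earlier date (April 13, 1909) to the later (December 18, 1910):
Day-of-year of April 13, 1909: 103.
Day-of-year of December 18, 1910: 352.
1909 has 365 days, so 365 − 103 = 262 days remain in 1909.
Total: 262 + 352 = 614 days.
614 mod 7 = 5, so 5 days before Sunday is Tuesday.

Tuesday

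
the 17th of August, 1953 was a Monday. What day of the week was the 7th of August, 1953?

Friday

Count forward from the earlier date (August 7, 1953) to the later (August 17, 1953):
Within August 1953: 17 − 7 = 10 days.
10 mod 7 = 3, so 3 days before Monday is Friday.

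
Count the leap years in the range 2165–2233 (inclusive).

16

Years divisible by 4: 2168, 2172, …, 2232 — 17 in all.
Of these, 2200 is divisible by 100 but not 400, so not leap.
Leap years: 17 − 1 = 16.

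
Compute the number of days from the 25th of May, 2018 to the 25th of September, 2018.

123

May 2018: 31 − 25 = 6 days remain.
Then June (30), July (31), August (31): 30 + 31 + 31 = 92 days.
September 1–25, 2018: 25 days.
Total: 6 + 92 + 25 = 123 days.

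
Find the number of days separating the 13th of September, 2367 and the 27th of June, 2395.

10149

Day-of-year of September 13, 2367: 256.
Day-of-year of June 27, 2395: 178.
2367 has 365 days, so 365 − 256 = 109 days remain in 2367.
Full years 2368–2394: 20 common + 7 leap = 20×365 + 7×366 = 9862 days.
Total: 109 + 9862 + 178 = 10149 days.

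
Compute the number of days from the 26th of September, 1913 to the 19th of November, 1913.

September 1913: 30 − 26 = 4 days remain.
Then October (31): 31 days.
November 1–19, 1913: 19 days.
Total: 4 + 31 + 19 = 54 days.

54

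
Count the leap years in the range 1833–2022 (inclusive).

Years divisible by 4: 1836, 1840, …, 2020 — 47 in all.
Of these, 1900 is divisible by 100 but not 400, so not leap.
2000 is divisible by 400, so still leap.
Leap years: 47 − 1 = 46.

46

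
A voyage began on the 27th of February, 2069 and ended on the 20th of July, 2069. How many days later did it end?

February 2069: 28 − 27 = 1 day remains (2069 is not a leap year, so February has 28 days).
Then March (31), April (30), May (31), June (30): 31 + 30 + 31 + 30 = 122 days.
July 1–20, 2069: 20 days.
Total: 1 + 122 + 20 = 143 days.

143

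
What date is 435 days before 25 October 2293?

16 August 2292

Count 435 days before October 25, 2293:
August 2292: 31 − 16 = 15 days remain.
Then 13 full months totalling 395 days.
October 1–25, 2293: 25 days.
Total: 15 + 395 + 25 = 435 days.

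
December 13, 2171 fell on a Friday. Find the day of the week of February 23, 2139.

Monday

Count forward from the earlier date (February 23, 2139) to the later (December 13, 2171):
Day-of-year of February 23, 2139: 54.
Day-of-year of December 13, 2171: 347.
2139 has 365 days, so 365 − 54 = 311 days remain in 2139.
Full years 2140–2170: 23 common + 8 leap = 23×365 + 8×366 = 11323 days.
Total: 311 + 11323 + 347 = 11981 days.
11981 mod 7 = 4, so 4 days before Friday is Monday.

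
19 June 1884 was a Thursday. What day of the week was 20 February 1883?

Tuesday

Count forward from the earlier date (February 20, 1883) to the later (June 19, 1884):
February 1883: 28 − 20 = 8 days remain (1883 is not a leap year, so February has 28 days).
Then 15 full months totalling 458 days.
June 1–19, 1884: 19 days.
Total: 8 + 458 + 19 = 485 days.
485 mod 7 = 2, so 2 days before Thursday is Tuesday.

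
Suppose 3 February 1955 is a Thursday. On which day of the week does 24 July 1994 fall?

Sunday

Day-of-year of February 3, 1955: 34.
Day-of-year of July 24, 1994: 205.
1955 has 365 days, so 365 − 34 = 331 days remain in 1955.
Full years 1956–1993: 28 common + 10 leap = 28×365 + 10×366 = 13880 days.
Total: 331 + 13880 + 205 = 14416 days.
14416 mod 7 = 3, so 3 days after Thursday is Sunday.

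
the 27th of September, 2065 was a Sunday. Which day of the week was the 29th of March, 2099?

From September 27, 2065 to September 27, 2098: 33 years, of which 8 contain a Feb 29 — 25×365 + 8×366 = 12053 days.
September 2098: 30 − 27 = 3 days remain.
Then October (31), November (30), December (31), January (31), February 2099 (28): 31 + 30 + 31 + 31 + 28 = 151 days.
March 1–29, 2099: 29 days.
Residual: 183 days.
Total: 12236 days.
12236 is a multiple of 7, so the 29th of March, 2099 falls on the same weekday: Sunday.

Sunday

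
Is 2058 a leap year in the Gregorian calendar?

No

2058 is not a leap year.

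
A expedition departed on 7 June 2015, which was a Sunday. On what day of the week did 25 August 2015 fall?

Tuesday

June 2015: 30 − 7 = 23 days remain.
Then July (31): 31 days.
August 1–25, 2015: 25 days.
Total: 23 + 31 + 25 = 79 days.
79 mod 7 = 2, so 2 days after Sunday is Tuesday.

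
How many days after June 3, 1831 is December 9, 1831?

189

June 1831: 30 − 3 = 27 days remain.
Then July (31), August (31), September (30), October (31), November (30): 31 + 31 + 30 + 31 + 30 = 153 days.
December 1–9, 1831: 9 days.
Total: 27 + 153 + 9 = 189 days.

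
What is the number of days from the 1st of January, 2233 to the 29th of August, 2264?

Day-of-year of January 1, 2233: 1.
Day-of-year of August 29, 2264: 242.
2233 has 365 days, so 365 − 1 = 364 days remain in 2233.
Full years 2234–2263: 23 common + 7 leap = 23×365 + 7×366 = 10957 days.
Total: 364 + 10957 + 242 = 11563 days.

11563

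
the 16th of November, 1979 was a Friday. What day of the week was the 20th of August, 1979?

Monday

Count forward from the earlier date (August 20, 1979) to the later (November 16, 1979):
August 1979: 31 − 20 = 11 days remain.
Then September (30), October (31): 30 + 31 = 61 days.
November 1–16, 1979: 16 days.
Total: 11 + 61 + 16 = 88 days.
88 mod 7 = 4, so 4 days before Friday is Monday.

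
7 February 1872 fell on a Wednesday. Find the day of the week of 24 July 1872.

Wednesday

February 1872: 29 − 7 = 22 days remain (1872 is a leap year, so February has 29 days).
Then March (31), April (30), May (31), June (30): 31 + 30 + 31 + 30 = 122 days.
July 1–24, 1872: 24 days.
Total: 22 + 122 + 24 = 168 days.
168 is a multiple of 7, so 24 July 1872 falls on the same weekday: Wednesday.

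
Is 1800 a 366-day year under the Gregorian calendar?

No

1800 is not a leap year (divisible by 100 but not 400).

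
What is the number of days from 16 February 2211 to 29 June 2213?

February 16, 2211 → February 16, 2212: 365 days.
February 16, 2212 → February 16, 2213: 366 days (2212 is a leap year).
February 2213: 28 − 16 = 12 days remain (2213 is not a leap year, so February has 28 days).
Then March (31), April (30), May (31): 31 + 30 + 31 = 92 days.
June 1–29, 2213: 29 days.
Residual: 133 days.
Total: 864 days.

864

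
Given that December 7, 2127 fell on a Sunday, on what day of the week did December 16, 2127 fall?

Tuesday

Within December 2127: 16 − 7 = 9 days.
9 mod 7 = 2, so 2 days after Sunday is Tuesday.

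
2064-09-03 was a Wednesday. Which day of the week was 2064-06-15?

Count forward from the earlier date (June 15, 2064) to the later (September 3, 2064):
June 2064: 30 − 15 = 15 days remain.
Then July (31), August (31): 31 + 31 = 62 days.
September 1–3, 2064: 3 days.
Total: 15 + 62 + 3 = 80 days.
80 mod 7 = 3, so 3 days before Wednesday is Sunday.

Sunday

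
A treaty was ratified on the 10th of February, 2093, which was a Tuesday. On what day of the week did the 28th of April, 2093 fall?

February 2093: 28 − 10 = 18 days remain (2093 is not a leap year, so February has 28 days).
Then March (31): 31 days.
April 1–28, 2093: 28 days.
Total: 18 + 31 + 28 = 77 days.
77 is a multiple of 7, so the 28th of April, 2093 falls on the same weekday: Tuesday.

Tuesday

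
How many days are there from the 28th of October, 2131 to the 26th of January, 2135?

1186

October 28, 2131 → October 28, 2132: 366 days (2132 is a leap year).
October 28, 2132 → October 28, 2133: 365 days.
October 28, 2133 → October 28, 2134: 365 days.
October 2134: 31 − 28 = 3 days remain.
Then November (30), December (31): 30 + 31 = 61 days.
January 1–26, 2135: 26 days.
Residual: 90 days.
Total: 1186 days.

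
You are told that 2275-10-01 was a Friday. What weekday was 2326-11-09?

Tuesday

From October 1, 2275 to October 1, 2326: 51 years, of which 12 contain a Feb 29 — 39×365 + 12×366 = 18627 days.
(2300 is not a leap year (divisible by 100 but not 400).)
October 2326: 31 − 1 = 30 days remain.
November 1–9, 2326: 9 days.
Residual: 39 days.
Total: 18666 days.
18666 mod 7 = 4, so 4 days after Friday is Tuesday.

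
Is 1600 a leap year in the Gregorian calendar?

Yes

1600 is a leap year (divisible by 400).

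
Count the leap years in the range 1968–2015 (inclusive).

12

Years divisible by 4 in [1968, 2015]: 1968, 1972, 1976, 1980, 1984, 1988, 1992, 1996, 2000, 2004, 2008, 2012.
2000 is divisible by 400, so still leap.
No century exceptions apply. Count: 12.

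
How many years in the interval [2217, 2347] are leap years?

31

Years divisible by 4: 2220, 2224, …, 2344 — 32 in all.
Of these, 2300 is divisible by 100 but not 400, so not leap.
Leap years: 32 − 1 = 31.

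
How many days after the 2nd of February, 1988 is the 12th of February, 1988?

10

Within February 1988: 12 − 2 = 10 days.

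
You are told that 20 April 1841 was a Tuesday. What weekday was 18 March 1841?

Count forward from the earlier date (March 18, 1841) to the later (April 20, 1841):
March 1841: 31 − 18 = 13 days remain.
April 1–20, 1841: 20 days.
Total: 13 + 20 = 33 days.
33 mod 7 = 5, so 5 days before Tuesday is Thursday.

Thursday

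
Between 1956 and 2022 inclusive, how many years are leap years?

Years divisible by 4: 1956, 1960, …, 2020 — 17 in all.
2000 is divisible by 400, so still leap.
No century exceptions apply. Count: 17.

17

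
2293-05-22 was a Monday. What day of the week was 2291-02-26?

Thursday

Count forward from the earlier date (February 26, 2291) to the later (May 22, 2293):
February 26, 2291 → February 26, 2292: 365 days.
February 26, 2292 → February 26, 2293: 366 days (2292 is a leap year).
February 2293: 28 − 26 = 2 days remain (2293 is not a leap year, so February has 28 days).
Then March (31), April (30): 31 + 30 = 61 days.
May 1–22, 2293: 22 days.
Residual: 85 days.
Total: 816 days.
816 mod 7 = 4, so 4 days before Monday is Thursday.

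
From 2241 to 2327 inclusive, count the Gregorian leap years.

Years divisible by 4: 2244, 2248, …, 2324 — 21 in all.
Of these, 2300 is divisible by 100 but not 400, so not leap.
Leap years: 21 − 1 = 20.

20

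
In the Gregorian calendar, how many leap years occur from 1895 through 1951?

13

Years divisible by 4: 1896, 1900, …, 1948 — 14 in all.
Of these, 1900 is divisible by 100 but not 400, so not leap.
Leap years: 14 − 1 = 13.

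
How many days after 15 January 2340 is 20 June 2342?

887

Day-of-year of January 15, 2340: 15.
Day-of-year of June 20, 2342: 171.
2340 has 366 days, so 366 − 15 = 351 days remain in 2340.
Full years: 2341: 365. Sum = 365.
Total: 351 + 365 + 171 = 887 days.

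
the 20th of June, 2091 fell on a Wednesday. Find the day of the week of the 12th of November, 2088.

Count forward from the earlier date (November 12, 2088) to the later (June 20, 2091):
Day-of-year of November 12, 2088: 317.
Day-of-year of June 20, 2091: 171.
2088 has 366 days, so 366 − 317 = 49 days remain in 2088.
Full years: 2089: 365; 2090: 365. Sum = 730.
Total: 49 + 730 + 171 = 950 days.
950 mod 7 = 5, so 5 days before Wednesday is Friday.

Friday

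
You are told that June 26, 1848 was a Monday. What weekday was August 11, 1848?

Friday

June 1848: 30 − 26 = 4 days remain.
Then July (31): 31 days.
August 1–11, 1848: 11 days.
Total: 4 + 31 + 11 = 46 days.
46 mod 7 = 4, so 4 days after Monday is Friday.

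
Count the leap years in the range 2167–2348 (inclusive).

Years divisible by 4: 2168, 2172, …, 2348 — 46 in all.
Of these, 2200, 2300 are divisible by 100 but not 400, so not leap.
Leap years: 46 − 2 = 44.

44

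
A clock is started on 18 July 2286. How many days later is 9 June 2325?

From July 18, 2286 to July 18, 2324: 38 years, of which 9 contain a Feb 29 — 29×365 + 9×366 = 13879 days.
(2300 is not a leap year (divisible by 100 but not 400).)
July 2324: 31 − 18 = 13 days remain.
Then 10 full months totalling 304 days.
June 1–9, 2325: 9 days.
Residual: 326 days.
Total: 14205 days.

14205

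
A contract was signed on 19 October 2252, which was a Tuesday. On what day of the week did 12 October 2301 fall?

Day-of-year of October 19, 2252: 293.
Day-of-year of October 12, 2301: 285.
2252 has 366 days, so 366 − 293 = 73 days remain in 2252.
Full years 2253–2300: 37 common + 11 leap = 37×365 + 11×366 = 17531 days.
Total: 73 + 17531 + 285 = 17889 days.
17889 mod 7 = 4, so 4 days after Tuesday is Saturday.

Saturday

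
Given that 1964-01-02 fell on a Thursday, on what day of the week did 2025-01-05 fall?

From January 2, 1964 to January 2, 2025: 61 years, of which 16 contain a Feb 29 — 45×365 + 16×366 = 22281 days.
(2000 is a leap year (divisible by 400).)
Within January 2025: 5 − 2 = 3 days.
Total: 22284 days.
22284 mod 7 = 3, so 3 days after Thursday is Sunday.

Sunday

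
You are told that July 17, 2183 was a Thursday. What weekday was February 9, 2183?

Sunday

Count forward from the earlier date (February 9, 2183) to the later (July 17, 2183):
February 2183: 28 − 9 = 19 days remain (2183 is not a leap year, so February has 28 days).
Then March (31), April (30), May (31), June (30): 31 + 30 + 31 + 30 = 122 days.
July 1–17, 2183: 17 days.
Total: 19 + 122 + 17 = 158 days.
158 mod 7 = 4, so 4 days before Thursday is Sunday.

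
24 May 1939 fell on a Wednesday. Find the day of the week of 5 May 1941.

Monday

May 24, 1939 → May 24, 1940: 366 days (1940 is a leap year).
May 1940: 31 − 24 = 7 days remain.
Then 11 full months totalling 334 days.
May 1–5, 1941: 5 days.
Residual: 346 days.
Total: 712 days.
712 mod 7 = 5, so 5 days after Wednesday is Monday.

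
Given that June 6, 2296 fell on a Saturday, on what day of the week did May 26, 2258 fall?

Count forward from the earlier date (May 26, 2258) to the later (June 6, 2296):
Day-of-year of May 26, 2258: 146.
Day-of-year of June 6, 2296: 158.
2258 has 365 days, so 365 − 146 = 219 days remain in 2258.
Full years 2259–2295: 28 common + 9 leap = 28×365 + 9×366 = 13514 days.
Total: 219 + 13514 + 158 = 13891 days.
13891 mod 7 = 3, so 3 days before Saturday is Wednesday.

Wednesday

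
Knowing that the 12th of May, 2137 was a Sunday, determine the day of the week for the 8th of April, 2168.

Friday

Day-of-year of May 12, 2137: 132.
Day-of-year of April 8, 2168: 99.
2137 has 365 days, so 365 − 132 = 233 days remain in 2137.
Full years 2138–2167: 23 common + 7 leap = 23×365 + 7×366 = 10957 days.
Total: 233 + 10957 + 99 = 11289 days.
11289 mod 7 = 5, so 5 days after Sunday is Friday.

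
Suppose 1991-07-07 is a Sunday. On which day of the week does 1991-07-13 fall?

Saturday

Within July 1991: 13 − 7 = 6 days.
6 mod 7 = 6, so 6 days after Sunday is Saturday.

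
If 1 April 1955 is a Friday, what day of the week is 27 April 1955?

Wednesday

Within April 1955: 27 − 1 = 26 days.
26 mod 7 = 5, so 5 days after Friday is Wednesday.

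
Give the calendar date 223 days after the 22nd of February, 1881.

the 3rd of October, 1881

Count 223 days after February 22, 1881:
February 1881: 28 − 22 = 6 days remain (1881 is not a leap year, so February has 28 days).
Then March (31), April (30), May (31), June (30), July (31), August (31), September (30): 31 + 30 + 31 + 30 + 31 + 31 + 30 = 214 days.
October 1–3, 1881: 3 days.
Total: 6 + 214 + 3 = 223 days.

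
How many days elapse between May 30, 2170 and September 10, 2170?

May 2170: 31 − 30 = 1 day remains.
Then June (30), July (31), August (31): 30 + 31 + 31 = 92 days.
September 1–10, 2170: 10 days.
Total: 1 + 92 + 10 = 103 days.

103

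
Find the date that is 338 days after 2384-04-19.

2385-03-23

Count 338 days after April 19, 2384:
Day-of-year of April 19, 2384: 110.
Day-of-year of March 23, 2385: 82.
2384 has 366 days, so 366 − 110 = 256 days remain in 2384.
Total: 256 + 82 = 338 days.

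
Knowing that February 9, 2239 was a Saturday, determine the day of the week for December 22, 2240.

Tuesday

February 2239: 28 − 9 = 19 days remain (2239 is not a leap year, so February has 28 days).
Then 21 full months totalling 641 days.
December 1–22, 2240: 22 days.
Total: 19 + 641 + 22 = 682 days.
682 mod 7 = 3, so 3 days after Saturday is Tuesday.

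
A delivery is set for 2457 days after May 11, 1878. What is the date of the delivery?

January 31, 1885

Count 2457 days after May 11, 1878:
May 11, 1878 → May 11, 1879: 365 days.
May 11, 1879 → May 11, 1880: 366 days (1880 is a leap year).
May 11, 1880 → May 11, 1881: 365 days.
May 11, 1881 → May 11, 1882: 365 days.
May 11, 1882 → May 11, 1883: 365 days.
May 11, 1883 → May 11, 1884: 366 days (1884 is a leap year).
May 1884: 31 − 11 = 20 days remain.
Then June (30), July (31), August (31), September (30), October (31), November (30), December (31): 30 + 31 + 31 + 30 + 31 + 30 + 31 = 214 days.
January 1–31, 1885: 31 days.
Residual: 265 days.
Total: 2457 days.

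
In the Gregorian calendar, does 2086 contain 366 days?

No

2086 is not a leap year.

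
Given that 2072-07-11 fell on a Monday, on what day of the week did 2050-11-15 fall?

Count forward from the earlier date (November 15, 2050) to the later (July 11, 2072):
From November 15, 2050 to November 15, 2071: 21 years, of which 5 contain a Feb 29 — 16×365 + 5×366 = 7670 days.
November 2071: 30 − 15 = 15 days remain.
Then December (31), January (31), February 2072 (29), March (31), April (30), May (31), June (30): 31 + 31 + 29 + 31 + 30 + 31 + 30 = 213 days.
July 1–11, 2072: 11 days.
Residual: 239 days.
Total: 7909 days.
7909 mod 7 = 6, so 6 days before Monday is Tuesday.

Tuesday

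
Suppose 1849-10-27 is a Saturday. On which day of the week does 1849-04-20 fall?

Count forward from the earlier date (April 20, 1849) to the later (October 27, 1849):
April 1849: 30 − 20 = 10 days remain.
Then May (31), June (30), July (31), August (31), September (30): 31 + 30 + 31 + 31 + 30 = 153 days.
October 1–27, 1849: 27 days.
Total: 10 + 153 + 27 = 190 days.
190 mod 7 = 1, so 1 day before Saturday is Friday.

Friday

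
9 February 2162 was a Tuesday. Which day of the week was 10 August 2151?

Tuesday

Count forward from the earlier date (August 10, 2151) to the later (February 9, 2162):
Day-of-year of August 10, 2151: 222.
Day-of-year of February 9, 2162: 40.
2151 has 365 days, so 365 − 222 = 143 days remain in 2151.
Full years 2152–2161: 7 common + 3 leap = 7×365 + 3×366 = 3653 days.
Total: 143 + 3653 + 40 = 3836 days.
3836 is a multiple of 7, so 10 August 2151 falls on the same weekday: Tuesday.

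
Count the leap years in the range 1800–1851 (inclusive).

Years divisible by 4: 1800, 1804, …, 1848 — 13 in all.
Of these, 1800 is divisible by 100 but not 400, so not leap.
Leap years: 13 − 1 = 12.

12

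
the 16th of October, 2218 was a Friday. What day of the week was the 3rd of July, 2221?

Day-of-year of October 16, 2218: 289.
Day-of-year of July 3, 2221: 184.
2218 has 365 days, so 365 − 289 = 76 days remain in 2218.
Full years: 2219: 365; 2220: 366. Sum = 731.
Total: 76 + 731 + 184 = 991 days.
991 mod 7 = 4, so 4 days after Friday is Tuesday.

Tuesday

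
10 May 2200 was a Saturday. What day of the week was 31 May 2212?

Day-of-year of May 10, 2200: 130.
Day-of-year of May 31, 2212: 152.
2200 has 365 days, so 365 − 130 = 235 days remain in 2200.
Full years 2201–2211: 9 common + 2 leap = 9×365 + 2×366 = 4017 days.
Total: 235 + 4017 + 152 = 4404 days.
4404 mod 7 = 1, so 1 day after Saturday is Sunday.

Sunday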